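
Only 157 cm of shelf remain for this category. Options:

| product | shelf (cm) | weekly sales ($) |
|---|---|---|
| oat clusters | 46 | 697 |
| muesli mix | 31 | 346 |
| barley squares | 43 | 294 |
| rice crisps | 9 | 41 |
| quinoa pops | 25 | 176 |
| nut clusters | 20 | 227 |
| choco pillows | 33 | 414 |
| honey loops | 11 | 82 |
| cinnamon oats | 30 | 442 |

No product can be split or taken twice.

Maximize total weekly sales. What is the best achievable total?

Taking the top-ratio products first gives oat clusters + rice crisps + nut clusters + choco pillows + honey loops + cinnamon oats for 1903 (149 cm).
Dropping rice crisps and nut clusters frees 29 cm; slotting in muesli mix (31 cm) lifts the total to 1981 at 151 cm.
Next best is oat clusters + quinoa pops + nut clusters + choco pillows + cinnamon oats at 1956 (154 cm) — short by 25.

1981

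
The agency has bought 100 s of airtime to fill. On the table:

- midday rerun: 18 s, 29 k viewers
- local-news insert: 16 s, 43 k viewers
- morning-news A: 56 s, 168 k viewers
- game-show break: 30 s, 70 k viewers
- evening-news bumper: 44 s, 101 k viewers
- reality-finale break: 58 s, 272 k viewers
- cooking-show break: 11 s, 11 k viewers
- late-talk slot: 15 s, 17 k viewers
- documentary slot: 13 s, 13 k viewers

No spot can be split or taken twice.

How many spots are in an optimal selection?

The maximum expected reach within 100 s is 353.
For example game-show break + reality-finale break + cooking-show break achieves it, using 99 s.
All optima have 3 spots.

3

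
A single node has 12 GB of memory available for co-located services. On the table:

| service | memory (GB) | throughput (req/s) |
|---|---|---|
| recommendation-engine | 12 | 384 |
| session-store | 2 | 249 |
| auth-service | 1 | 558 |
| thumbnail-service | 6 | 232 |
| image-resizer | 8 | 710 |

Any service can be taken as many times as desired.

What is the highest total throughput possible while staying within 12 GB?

6696

Ranking by ratio (throughput/GB): auth-service 558.00, session-store 124.50, image-resizer 88.75, thumbnail-service 38.67.
12×auth-service uses 12 of the 12 GB and totals 6696.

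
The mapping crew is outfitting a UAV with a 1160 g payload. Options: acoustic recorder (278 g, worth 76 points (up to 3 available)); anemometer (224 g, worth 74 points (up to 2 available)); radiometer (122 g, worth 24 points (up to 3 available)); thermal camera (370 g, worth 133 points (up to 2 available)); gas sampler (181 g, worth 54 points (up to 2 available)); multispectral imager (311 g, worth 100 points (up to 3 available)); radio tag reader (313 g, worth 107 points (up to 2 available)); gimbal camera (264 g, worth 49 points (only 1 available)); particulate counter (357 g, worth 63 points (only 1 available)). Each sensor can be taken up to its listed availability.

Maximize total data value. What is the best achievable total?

By data value per g: thermal camera 0.36, radio tag reader 0.34, anemometer 0.33, multispectral imager 0.32 lead.
Taking the top-ratio sensors first gives 2×thermal camera + radio tag reader for 373 (1053 g).
The 313 g tied up in radio tag reader is better spent on anemometer + gas sampler — total rises to 394 (1145 g).

394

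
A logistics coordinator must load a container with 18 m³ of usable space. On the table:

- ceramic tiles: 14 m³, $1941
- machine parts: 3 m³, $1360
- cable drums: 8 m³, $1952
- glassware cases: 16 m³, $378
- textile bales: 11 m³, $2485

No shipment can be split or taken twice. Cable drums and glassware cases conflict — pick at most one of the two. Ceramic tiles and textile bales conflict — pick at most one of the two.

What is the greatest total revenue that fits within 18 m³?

3845

The ratio heuristic lands on machine parts + cable drums (3312) but leaves 7 m³ idle.
Dropping cable drums frees 8 m³; slotting in textile bales (11 m³) lifts the total to 3845 at 14 m³.
Next best is machine parts + cable drums at 3312 (11 m³) — short by 533.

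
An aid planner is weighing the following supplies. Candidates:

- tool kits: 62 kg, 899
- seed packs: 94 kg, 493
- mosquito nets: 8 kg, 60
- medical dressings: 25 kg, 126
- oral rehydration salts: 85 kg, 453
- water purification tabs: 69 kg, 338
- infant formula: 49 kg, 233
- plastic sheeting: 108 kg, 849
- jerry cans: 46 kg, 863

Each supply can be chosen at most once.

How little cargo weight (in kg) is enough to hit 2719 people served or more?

241

Need the lightest bundle worth ≥ 2719.
tool kits + medical dressings + plastic sheeting + jerry cans: 2737 people served at 241 kg.
Below 241 kg the best achievable stays under 2719.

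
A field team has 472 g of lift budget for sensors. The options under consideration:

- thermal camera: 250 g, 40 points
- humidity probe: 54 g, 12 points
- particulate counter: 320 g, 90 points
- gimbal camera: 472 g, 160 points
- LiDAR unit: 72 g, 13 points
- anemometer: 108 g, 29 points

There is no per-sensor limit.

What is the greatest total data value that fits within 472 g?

Best packing: gimbal camera — 472 g, 160 total.
No other feasible combination exceeds 160.

160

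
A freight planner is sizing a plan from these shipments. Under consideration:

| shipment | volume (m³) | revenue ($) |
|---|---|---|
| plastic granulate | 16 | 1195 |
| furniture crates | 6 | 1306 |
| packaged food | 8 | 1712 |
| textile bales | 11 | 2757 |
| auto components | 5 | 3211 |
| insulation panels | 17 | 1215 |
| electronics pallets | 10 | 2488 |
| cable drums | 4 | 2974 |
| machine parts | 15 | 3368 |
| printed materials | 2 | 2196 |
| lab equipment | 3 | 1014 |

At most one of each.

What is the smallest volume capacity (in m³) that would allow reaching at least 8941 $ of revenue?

14

Need the lightest bundle worth ≥ 8941.
auto components + cable drums + printed materials + lab equipment reaches 9395 using 14 m³.
Any bundle with less than 14 m³ falls short of 8941.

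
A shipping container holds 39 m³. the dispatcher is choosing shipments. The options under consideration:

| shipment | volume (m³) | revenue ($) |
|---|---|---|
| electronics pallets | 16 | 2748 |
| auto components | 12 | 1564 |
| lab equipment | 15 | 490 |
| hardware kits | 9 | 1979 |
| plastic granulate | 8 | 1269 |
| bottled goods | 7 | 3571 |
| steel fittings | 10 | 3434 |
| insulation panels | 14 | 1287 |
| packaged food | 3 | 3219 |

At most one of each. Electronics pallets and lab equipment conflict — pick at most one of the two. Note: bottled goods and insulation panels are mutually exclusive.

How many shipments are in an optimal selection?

5

The maximum revenue within 39 m³ is 13472.
For example hardware kits + plastic granulate + bottled goods + steel fittings + packaged food achieves it, using 37 m³.
All optima have 5 shipments.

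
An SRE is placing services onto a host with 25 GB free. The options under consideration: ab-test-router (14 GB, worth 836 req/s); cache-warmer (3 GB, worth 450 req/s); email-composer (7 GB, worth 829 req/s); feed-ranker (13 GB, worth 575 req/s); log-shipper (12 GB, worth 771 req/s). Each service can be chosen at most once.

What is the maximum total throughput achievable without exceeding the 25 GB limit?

Density check — cache-warmer 150.00, email-composer 118.43, log-shipper 64.25, ab-test-router 59.71 are the best per GB.
Greedy by ratio would take cache-warmer + email-composer + log-shipper: 22 GB used, total 2050.
The 12 GB tied up in log-shipper is better spent on ab-test-router — total rises to 2115 (24 GB).

2115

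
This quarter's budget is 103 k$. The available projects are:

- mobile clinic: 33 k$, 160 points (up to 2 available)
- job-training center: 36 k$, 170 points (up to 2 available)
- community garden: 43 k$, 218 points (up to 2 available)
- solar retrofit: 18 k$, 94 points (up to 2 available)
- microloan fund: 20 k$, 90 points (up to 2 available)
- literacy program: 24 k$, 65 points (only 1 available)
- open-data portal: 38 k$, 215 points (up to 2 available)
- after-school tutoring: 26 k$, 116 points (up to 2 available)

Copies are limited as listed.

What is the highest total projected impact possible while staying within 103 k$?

Filling by ratio: solar retrofit + 2×open-data portal for 524, with 9 k$ left unused.
Replace solar retrofit with after-school tutoring: the trade gains 22 net, giving 546 at 102 k$.
Nothing else within 103 k$ beats 546.

546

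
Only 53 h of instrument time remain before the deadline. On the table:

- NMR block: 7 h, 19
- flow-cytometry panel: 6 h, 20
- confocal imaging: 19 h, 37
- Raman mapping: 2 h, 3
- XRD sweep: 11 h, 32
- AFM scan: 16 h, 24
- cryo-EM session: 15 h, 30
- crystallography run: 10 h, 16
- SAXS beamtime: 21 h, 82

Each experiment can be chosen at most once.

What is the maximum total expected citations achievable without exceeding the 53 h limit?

Ranking by ratio (expected citations/h): SAXS beamtime 3.90, flow-cytometry panel 3.33, XRD sweep 2.91, NMR block 2.71.
Filling by ratio: NMR block + flow-cytometry panel + Raman mapping + XRD sweep + SAXS beamtime for 156, with 6 h left unused.
The 9 h tied up in NMR block and Raman mapping is better spent on cryo-EM session — total rises to 164 (53 h).
The closest alternative, NMR block + flow-cytometry panel + confocal imaging + SAXS beamtime, reaches only 158.

164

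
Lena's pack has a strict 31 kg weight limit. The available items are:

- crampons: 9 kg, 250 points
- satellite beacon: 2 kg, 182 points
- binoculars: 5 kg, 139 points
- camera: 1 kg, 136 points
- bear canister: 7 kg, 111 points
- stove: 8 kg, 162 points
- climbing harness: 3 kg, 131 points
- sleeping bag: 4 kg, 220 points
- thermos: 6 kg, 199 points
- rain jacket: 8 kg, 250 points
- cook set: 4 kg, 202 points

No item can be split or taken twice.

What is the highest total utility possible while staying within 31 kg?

1371

Filling by ratio: satellite beacon + camera + climbing harness + sleeping bag + thermos + rain jacket + cook set for 1320, with 3 kg left unused.
Replace thermos with crampons: the trade gains 51 net, giving 1371 at 31 kg.
No other feasible combination exceeds 1371.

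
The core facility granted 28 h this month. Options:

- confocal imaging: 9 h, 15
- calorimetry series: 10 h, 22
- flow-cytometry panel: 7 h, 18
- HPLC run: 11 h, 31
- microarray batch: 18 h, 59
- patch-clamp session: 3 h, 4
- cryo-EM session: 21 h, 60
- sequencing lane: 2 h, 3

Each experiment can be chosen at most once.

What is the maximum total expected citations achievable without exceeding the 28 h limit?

81

Ranking by ratio (expected citations/h): microarray batch 3.28, cryo-EM session 2.86, HPLC run 2.82.
Greedy by ratio would take flow-cytometry panel + microarray batch + sequencing lane: 27 h used, total 80.
Replace flow-cytometry panel and sequencing lane with calorimetry series: the trade gains 1 net, giving 81 at 28 h.
No other feasible combination exceeds 81.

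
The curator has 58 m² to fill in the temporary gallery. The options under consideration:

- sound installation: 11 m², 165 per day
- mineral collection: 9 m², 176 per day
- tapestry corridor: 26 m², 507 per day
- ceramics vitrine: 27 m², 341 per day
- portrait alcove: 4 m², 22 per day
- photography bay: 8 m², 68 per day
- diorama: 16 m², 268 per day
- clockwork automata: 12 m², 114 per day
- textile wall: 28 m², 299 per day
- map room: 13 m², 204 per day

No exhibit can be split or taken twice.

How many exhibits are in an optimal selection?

3

Optimal total is 979.
One optimal bundle: tapestry corridor + diorama + map room (55 m²).
Every optimal selection uses 3 exhibits.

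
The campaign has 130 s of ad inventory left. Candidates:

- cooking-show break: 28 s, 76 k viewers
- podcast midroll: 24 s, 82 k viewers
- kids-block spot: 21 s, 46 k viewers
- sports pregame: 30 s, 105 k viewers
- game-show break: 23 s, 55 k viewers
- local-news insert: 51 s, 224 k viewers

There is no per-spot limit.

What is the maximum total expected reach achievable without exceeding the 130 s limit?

530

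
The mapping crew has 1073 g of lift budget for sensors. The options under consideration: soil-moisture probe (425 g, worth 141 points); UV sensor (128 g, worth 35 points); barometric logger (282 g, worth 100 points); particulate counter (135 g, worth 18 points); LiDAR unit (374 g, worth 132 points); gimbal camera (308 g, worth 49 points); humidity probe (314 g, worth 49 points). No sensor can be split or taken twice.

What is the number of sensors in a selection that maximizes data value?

Optimal total is 326.
One optimal bundle: soil-moisture probe + UV sensor + particulate counter + LiDAR unit (1062 g).
All optima have 4 sensors.

4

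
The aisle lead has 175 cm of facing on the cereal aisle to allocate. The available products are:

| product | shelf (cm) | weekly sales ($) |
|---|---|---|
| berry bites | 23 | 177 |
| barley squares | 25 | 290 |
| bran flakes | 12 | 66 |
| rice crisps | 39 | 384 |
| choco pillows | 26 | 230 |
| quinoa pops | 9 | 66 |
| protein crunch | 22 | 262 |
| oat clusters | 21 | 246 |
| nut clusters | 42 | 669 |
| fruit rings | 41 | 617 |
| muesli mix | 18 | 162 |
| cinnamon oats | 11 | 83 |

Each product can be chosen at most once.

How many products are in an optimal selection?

6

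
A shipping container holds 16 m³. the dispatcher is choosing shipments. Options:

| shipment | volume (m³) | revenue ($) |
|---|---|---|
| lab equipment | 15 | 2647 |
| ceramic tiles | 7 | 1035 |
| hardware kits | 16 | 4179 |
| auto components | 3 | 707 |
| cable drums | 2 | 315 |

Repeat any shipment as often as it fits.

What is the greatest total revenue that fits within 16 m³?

4179

Taking hardware kits: 16 m³ used, 4179 in revenue.
No other feasible combination exceeds 4179.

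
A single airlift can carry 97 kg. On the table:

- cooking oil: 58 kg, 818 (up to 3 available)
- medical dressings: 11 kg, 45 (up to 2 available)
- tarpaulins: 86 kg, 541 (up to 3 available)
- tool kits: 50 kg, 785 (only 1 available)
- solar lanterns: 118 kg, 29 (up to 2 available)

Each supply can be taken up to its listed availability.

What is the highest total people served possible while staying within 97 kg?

908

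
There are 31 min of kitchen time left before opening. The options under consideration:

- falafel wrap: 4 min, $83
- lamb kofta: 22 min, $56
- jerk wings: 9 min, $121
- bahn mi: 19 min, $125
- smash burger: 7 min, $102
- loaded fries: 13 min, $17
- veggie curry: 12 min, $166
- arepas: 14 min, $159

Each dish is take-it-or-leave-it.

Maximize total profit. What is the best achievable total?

Density check — falafel wrap 20.75, smash burger 14.57, veggie curry 13.83 are the best per min.
Filling by ratio: falafel wrap + smash burger + veggie curry for 351, with 8 min left unused.
The 7 min tied up in smash burger is better spent on arepas — total rises to 408 (30 min).
An exhaustive check of the 256 subsets confirms 408.

408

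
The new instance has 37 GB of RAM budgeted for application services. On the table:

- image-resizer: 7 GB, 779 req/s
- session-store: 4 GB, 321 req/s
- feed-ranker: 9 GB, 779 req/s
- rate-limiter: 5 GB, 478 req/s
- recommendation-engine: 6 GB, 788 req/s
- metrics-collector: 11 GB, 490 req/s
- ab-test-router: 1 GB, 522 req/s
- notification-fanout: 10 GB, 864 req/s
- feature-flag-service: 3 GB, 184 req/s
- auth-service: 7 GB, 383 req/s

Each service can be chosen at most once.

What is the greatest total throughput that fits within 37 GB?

4053

Ranking by ratio (throughput/GB): ab-test-router 522.00, recommendation-engine 131.33, image-resizer 111.29, rate-limiter 95.60.
The ratio heuristic lands on image-resizer + session-store + feed-ranker + rate-limiter + recommendation-engine + ab-test-router + feature-flag-service (3851) but leaves 2 GB idle.
Replace rate-limiter and feature-flag-service with notification-fanout: the trade gains 202 net, giving 4053 at 37 GB.
Nothing else within 37 GB beats 4053.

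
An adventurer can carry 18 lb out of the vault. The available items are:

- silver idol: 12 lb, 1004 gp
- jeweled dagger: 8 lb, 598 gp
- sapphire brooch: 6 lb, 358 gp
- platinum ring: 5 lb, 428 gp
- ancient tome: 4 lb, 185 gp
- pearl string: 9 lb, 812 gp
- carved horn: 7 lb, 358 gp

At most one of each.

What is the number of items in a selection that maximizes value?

The maximum value within 18 lb is 1432.
One optimal bundle: silver idol + platinum ring (17 lb).
Every optimal selection uses 2 items.

2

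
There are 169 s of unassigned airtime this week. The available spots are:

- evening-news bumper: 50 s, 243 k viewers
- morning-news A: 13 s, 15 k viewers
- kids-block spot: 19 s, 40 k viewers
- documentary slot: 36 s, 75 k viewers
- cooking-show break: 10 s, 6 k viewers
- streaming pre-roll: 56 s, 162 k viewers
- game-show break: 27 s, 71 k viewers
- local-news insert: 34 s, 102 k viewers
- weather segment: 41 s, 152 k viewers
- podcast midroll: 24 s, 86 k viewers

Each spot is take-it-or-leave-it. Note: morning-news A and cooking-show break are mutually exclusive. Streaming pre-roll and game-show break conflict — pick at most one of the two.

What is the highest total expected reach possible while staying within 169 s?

623

Evening-news bumper + kids-block spot + local-news insert + weather segment + podcast midroll uses 168 of the 169 s and totals 623.
Every other selection either busts 169 s or breaks a pairing rule or fails to beat 623.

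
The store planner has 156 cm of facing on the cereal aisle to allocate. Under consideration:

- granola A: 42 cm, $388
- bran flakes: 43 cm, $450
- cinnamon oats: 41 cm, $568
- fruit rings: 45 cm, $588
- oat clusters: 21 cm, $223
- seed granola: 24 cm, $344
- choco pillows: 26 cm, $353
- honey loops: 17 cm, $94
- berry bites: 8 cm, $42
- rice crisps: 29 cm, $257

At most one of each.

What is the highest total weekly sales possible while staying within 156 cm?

Ranking by ratio (weekly sales/cm): seed granola 14.33, cinnamon oats 13.85, choco pillows 13.58.
A density-first pass picks cinnamon oats + fruit rings + seed granola + choco pillows + honey loops — 1947 at 153 cm.
The 41 cm tied up in seed granola and honey loops is better spent on bran flakes — total rises to 1959 (155 cm).
The closest alternative, bran flakes + cinnamon oats + fruit rings + seed granola, reaches only 1950.

1959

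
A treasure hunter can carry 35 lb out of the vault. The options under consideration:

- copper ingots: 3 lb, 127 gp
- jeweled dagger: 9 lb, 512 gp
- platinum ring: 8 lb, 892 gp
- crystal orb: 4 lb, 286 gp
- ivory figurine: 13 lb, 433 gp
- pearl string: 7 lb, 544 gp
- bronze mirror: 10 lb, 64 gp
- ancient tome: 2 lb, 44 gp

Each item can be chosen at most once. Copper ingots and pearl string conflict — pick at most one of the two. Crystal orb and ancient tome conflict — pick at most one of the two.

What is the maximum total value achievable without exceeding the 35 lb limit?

Best packing: jeweled dagger + platinum ring + crystal orb + pearl string — 28 lb, 2234 total.
Every other selection either busts 35 lb or breaks a pairing rule or fails to beat 2234.

2234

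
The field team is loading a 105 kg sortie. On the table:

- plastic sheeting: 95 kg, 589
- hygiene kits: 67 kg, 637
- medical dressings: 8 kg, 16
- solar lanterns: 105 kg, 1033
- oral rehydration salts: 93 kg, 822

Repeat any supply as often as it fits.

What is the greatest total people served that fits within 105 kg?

1033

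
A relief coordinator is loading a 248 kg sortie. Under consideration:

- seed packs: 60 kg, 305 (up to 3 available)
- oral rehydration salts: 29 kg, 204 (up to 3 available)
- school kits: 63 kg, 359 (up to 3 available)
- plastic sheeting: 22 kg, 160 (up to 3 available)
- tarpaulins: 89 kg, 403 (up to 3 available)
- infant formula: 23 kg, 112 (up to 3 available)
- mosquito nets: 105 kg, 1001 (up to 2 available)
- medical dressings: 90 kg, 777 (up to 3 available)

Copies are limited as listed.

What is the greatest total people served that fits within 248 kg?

2206

Ranking by ratio (people served/kg): mosquito nets 9.53, medical dressings 8.63, plastic sheeting 7.27.
Taking the top-ratio supplies first gives plastic sheeting + 2×mosquito nets for 2162 (232 kg).
Dropping plastic sheeting frees 22 kg; slotting in oral rehydration salts (29 kg) lifts the total to 2206 at 239 kg.
Every other selection either busts 248 kg or exceeds an availability limit or fails to beat 2206.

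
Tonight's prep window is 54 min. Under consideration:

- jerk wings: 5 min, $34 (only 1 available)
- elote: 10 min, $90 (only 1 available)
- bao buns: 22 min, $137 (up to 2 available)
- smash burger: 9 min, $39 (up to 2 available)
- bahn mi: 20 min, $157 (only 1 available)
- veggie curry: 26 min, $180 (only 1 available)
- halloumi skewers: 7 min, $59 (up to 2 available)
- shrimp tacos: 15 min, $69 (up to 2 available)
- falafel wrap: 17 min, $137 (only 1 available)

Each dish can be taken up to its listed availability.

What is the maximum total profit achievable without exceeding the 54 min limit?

443

Density check — elote 9.00, halloumi skewers 8.43, falafel wrap 8.06, bahn mi 7.85 are the best per min.
The ratio heuristic lands on jerk wings + elote + 2×halloumi skewers + falafel wrap (379) but leaves 8 min idle.
Replace jerk wings and halloumi skewers with bahn mi: the trade gains 64 net, giving 443 at 54 min.
No other feasible combination exceeds 443.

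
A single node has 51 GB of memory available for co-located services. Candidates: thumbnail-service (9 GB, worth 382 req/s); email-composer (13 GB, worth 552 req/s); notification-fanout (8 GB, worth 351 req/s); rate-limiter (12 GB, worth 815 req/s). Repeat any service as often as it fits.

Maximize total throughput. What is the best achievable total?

The ratio ordering already packs tightly: 4×rate-limiter, 48 GB, 3260.
Every other selection either busts 51 GB or fails to beat 3260.

3260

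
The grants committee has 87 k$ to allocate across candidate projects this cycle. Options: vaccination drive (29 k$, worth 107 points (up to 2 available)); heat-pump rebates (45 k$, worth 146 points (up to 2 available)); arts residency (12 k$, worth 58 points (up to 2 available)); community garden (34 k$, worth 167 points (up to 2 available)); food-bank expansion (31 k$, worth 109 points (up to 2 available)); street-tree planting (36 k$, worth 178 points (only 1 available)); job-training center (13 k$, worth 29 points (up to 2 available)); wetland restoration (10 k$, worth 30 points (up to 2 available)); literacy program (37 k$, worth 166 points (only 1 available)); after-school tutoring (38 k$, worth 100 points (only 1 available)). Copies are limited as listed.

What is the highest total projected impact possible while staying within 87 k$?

403

Density check — street-tree planting 4.94, community garden 4.91, arts residency 4.83 are the best per k$.
The ratio ordering already packs tightly: arts residency + community garden + street-tree planting, 82 k$, 403.
No other feasible combination exceeds 403.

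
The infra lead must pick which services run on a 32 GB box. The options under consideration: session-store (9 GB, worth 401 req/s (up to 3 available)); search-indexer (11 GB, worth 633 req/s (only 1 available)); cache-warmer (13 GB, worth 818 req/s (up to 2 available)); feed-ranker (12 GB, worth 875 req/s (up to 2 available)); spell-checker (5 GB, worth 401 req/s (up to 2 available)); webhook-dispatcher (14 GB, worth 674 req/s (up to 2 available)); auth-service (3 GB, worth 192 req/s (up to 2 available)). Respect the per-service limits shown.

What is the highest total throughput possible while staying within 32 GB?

2343

Ranking by ratio (throughput/GB): spell-checker 80.20, feed-ranker 72.92, auth-service 64.00.
Taking the top-ratio services first gives feed-ranker + 2×spell-checker + 2×auth-service for 2061 (28 GB).
Dropping spell-checker and auth-service frees 8 GB; slotting in feed-ranker (12 GB) lifts the total to 2343 at 32 GB.
No other feasible combination exceeds 2343.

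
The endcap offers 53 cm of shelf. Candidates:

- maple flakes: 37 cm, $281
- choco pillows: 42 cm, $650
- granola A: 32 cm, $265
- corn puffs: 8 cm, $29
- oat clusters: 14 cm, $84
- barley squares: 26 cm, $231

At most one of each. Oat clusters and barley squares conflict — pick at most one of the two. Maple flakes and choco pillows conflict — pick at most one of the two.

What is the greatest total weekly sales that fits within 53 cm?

Density check — choco pillows 15.48, barley squares 8.88, granola A 8.28 are the best per cm.
The ratio ordering already packs tightly: choco pillows + corn puffs, 50 cm, 679.
That's the maximum — no feasible swap from here does better than 679.

679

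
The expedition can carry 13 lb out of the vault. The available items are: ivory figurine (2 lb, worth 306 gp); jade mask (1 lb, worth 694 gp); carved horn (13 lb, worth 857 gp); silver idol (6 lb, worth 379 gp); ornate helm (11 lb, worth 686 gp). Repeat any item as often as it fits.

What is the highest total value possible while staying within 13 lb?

Ranking by ratio (value/lb): jade mask 694.00, ivory figurine 153.00, carved horn 65.92.
Taking 13×jade mask: 13 lb used, 9022 in value.

9022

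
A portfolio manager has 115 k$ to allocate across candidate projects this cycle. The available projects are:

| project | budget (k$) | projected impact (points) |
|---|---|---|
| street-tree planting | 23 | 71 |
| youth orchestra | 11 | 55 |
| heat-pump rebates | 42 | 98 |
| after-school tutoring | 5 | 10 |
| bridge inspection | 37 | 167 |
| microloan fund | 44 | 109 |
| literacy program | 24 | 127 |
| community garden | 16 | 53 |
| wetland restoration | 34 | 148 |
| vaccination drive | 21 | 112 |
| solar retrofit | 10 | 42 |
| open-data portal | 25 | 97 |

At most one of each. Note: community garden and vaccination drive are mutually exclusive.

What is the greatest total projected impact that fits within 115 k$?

539

Ranking by ratio (projected impact/k$): vaccination drive 5.33, literacy program 5.29, youth orchestra 5.00.
Greedy by ratio would take youth orchestra + after-school tutoring + bridge inspection + literacy program + vaccination drive + solar retrofit: 108 k$ used, total 513.
Reworking the packing: youth orchestra + literacy program + wetland restoration + vaccination drive + open-data portal uses 115 k$ and improves the total to 539.
Every other selection either busts 115 k$ or breaks a pairing rule or fails to beat 539.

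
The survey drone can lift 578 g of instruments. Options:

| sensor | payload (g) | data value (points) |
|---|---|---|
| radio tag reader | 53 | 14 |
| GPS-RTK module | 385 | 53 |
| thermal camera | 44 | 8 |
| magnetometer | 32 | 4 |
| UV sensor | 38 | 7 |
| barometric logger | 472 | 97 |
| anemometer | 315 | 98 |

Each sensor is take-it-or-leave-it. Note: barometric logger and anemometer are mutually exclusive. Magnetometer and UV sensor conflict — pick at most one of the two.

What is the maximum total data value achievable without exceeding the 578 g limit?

Radio tag reader + thermal camera + UV sensor + anemometer uses 450 of the 578 g and totals 127.
Next best is radio tag reader + thermal camera + magnetometer + anemometer at 124 (444 g) — short by 3.

127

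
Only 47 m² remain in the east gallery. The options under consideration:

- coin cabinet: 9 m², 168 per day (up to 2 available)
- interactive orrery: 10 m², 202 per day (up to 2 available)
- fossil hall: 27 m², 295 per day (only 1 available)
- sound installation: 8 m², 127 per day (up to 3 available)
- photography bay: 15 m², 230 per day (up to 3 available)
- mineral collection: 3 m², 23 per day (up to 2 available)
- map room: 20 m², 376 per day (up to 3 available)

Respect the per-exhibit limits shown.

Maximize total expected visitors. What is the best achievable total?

873

A density-first pass picks 2×interactive orrery + 2×mineral collection + map room — 826 at 46 m².
Dropping interactive orrery and 2×mineral collection frees 16 m²; slotting in coin cabinet + sound installation (17 m²) lifts the total to 873 at 47 m².
Nothing else within 47 m² beats 873.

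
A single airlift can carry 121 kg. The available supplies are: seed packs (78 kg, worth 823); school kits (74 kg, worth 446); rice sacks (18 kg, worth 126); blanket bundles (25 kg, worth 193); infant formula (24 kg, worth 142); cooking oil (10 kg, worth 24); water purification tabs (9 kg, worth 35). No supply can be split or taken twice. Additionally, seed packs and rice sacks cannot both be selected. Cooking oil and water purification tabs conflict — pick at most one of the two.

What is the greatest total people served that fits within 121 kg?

Taking seed packs + blanket bundles + water purification tabs: 112 kg used, 1051 in people served.
Next best is seed packs + blanket bundles + cooking oil at 1040 (113 kg) — short by 11.

1051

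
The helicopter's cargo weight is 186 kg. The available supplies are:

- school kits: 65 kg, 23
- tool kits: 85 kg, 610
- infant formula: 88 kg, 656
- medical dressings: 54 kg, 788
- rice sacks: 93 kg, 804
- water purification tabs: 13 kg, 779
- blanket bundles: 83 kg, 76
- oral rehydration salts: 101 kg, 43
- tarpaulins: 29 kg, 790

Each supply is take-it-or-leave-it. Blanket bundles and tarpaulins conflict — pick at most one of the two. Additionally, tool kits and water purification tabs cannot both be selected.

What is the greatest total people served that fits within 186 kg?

3013

Ranking by ratio (people served/kg): water purification tabs 59.92, tarpaulins 27.24, medical dressings 14.59, rice sacks 8.65.
The ratio ordering already packs tightly: infant formula + medical dressings + water purification tabs + tarpaulins, 184 kg, 3013.
The closest alternative, medical dressings + rice sacks + tarpaulins, reaches only 2382.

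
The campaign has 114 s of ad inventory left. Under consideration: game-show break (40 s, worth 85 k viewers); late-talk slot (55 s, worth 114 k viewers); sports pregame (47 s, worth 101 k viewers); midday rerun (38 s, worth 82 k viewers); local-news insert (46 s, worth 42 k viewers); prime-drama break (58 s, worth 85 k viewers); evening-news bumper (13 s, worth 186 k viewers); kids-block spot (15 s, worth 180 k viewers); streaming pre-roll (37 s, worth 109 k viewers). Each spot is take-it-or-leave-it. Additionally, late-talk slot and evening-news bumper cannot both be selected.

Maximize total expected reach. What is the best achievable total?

576

By expected reach per s: evening-news bumper 14.31, kids-block spot 12.00, streaming pre-roll 2.95, midday rerun 2.16 lead.
Greedy by ratio would take midday rerun + evening-news bumper + kids-block spot + streaming pre-roll: 103 s used, total 557.
The 38 s tied up in midday rerun is better spent on sports pregame — total rises to 576 (112 s).
The spare 2 s is too small for any remaining spot, and no feasible exchange beats 576.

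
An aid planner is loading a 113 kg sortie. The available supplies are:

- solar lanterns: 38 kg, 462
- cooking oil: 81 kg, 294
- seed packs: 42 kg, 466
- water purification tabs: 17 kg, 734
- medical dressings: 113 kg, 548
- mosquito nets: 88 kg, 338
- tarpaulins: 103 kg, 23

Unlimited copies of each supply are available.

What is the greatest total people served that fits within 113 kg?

Density check — water purification tabs 43.18, solar lanterns 12.16, seed packs 11.10, medical dressings 4.85 are the best per kg.
6×water purification tabs uses 102 of the 113 kg and totals 4404.

4404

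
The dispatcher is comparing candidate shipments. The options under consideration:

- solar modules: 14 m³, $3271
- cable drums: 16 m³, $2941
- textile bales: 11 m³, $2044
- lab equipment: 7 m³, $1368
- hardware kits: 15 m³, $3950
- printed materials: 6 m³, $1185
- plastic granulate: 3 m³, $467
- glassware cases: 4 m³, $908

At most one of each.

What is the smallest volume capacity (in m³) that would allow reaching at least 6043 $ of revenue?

25

Look for the lowest-volume combination reaching 6043.
Taking hardware kits + printed materials + glassware cases gives 6043 (≥ 6043) for 25 m³.
Below 25 m³ the best achievable stays under 6043.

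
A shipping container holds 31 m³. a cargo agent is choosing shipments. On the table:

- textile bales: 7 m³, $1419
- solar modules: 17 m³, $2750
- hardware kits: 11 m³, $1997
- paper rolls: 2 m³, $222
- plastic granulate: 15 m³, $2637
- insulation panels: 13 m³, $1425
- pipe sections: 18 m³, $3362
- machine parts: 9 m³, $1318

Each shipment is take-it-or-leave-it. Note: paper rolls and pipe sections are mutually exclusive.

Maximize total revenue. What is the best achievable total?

Taking textile bales + plastic granulate + machine parts: 31 m³ used, 5374 in revenue.
Runner-up hardware kits + pipe sections tops out at 5359.

5374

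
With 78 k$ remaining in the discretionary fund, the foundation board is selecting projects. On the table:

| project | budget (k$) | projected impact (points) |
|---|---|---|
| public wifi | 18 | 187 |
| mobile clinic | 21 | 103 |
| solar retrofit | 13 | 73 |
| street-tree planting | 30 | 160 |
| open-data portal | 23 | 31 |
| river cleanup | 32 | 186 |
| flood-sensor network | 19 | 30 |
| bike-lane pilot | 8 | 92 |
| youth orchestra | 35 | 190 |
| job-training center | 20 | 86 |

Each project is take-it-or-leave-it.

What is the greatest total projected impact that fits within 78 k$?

551

Filling by ratio: public wifi + solar retrofit + river cleanup + bike-lane pilot for 538, with 7 k$ left unused.
The 13 k$ tied up in solar retrofit is better spent on job-training center — total rises to 551 (78 k$).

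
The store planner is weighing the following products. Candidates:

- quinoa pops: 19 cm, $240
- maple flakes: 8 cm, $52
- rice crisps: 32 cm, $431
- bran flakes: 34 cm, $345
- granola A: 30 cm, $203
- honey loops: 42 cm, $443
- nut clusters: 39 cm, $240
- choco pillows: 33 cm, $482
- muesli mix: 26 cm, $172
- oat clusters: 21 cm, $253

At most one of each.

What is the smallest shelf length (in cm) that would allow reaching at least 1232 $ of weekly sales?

Look for the lowest-shelf combination reaching 1232.
rice crisps + bran flakes + choco pillows reaches 1258 using 99 cm.
Below 99 cm the best achievable stays under 1232.

99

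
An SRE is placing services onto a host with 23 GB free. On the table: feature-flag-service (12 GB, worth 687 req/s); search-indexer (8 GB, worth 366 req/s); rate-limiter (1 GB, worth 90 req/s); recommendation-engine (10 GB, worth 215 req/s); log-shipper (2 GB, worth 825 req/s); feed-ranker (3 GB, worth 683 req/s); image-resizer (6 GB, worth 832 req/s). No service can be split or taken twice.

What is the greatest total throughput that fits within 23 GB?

Filling by ratio: search-indexer + rate-limiter + log-shipper + feed-ranker + image-resizer for 2796, with 3 GB left unused.
Dropping search-indexer and rate-limiter frees 9 GB; slotting in feature-flag-service (12 GB) lifts the total to 3027 at 23 GB.
Next best is search-indexer + rate-limiter + log-shipper + feed-ranker + image-resizer at 2796 (20 GB) — short by 231.

3027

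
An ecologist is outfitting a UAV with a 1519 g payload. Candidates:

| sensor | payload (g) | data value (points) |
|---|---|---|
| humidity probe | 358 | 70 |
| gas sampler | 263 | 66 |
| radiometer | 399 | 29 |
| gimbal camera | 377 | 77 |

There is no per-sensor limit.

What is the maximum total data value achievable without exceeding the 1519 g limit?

Greedy by ratio would take 5×gas sampler: 1315 g used, total 330.
Dropping gas sampler frees 263 g; slotting in gimbal camera (377 g) lifts the total to 341 at 1429 g.

341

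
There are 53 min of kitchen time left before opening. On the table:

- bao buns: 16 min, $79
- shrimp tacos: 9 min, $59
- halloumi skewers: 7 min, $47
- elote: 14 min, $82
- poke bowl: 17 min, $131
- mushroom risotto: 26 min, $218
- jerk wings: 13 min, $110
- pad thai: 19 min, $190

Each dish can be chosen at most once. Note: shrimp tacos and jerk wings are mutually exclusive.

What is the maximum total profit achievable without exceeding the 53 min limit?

455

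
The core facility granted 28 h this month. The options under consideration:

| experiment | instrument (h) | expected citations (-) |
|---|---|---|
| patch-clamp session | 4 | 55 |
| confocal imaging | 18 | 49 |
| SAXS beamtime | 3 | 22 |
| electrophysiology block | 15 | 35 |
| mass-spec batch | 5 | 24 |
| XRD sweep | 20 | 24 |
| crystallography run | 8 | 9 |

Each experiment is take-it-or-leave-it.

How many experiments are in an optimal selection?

Best achievable expected citations is 136.
For example patch-clamp session + SAXS beamtime + electrophysiology block + mass-spec batch achieves it, using 27 h.
Every optimal selection uses 4 experiments.

4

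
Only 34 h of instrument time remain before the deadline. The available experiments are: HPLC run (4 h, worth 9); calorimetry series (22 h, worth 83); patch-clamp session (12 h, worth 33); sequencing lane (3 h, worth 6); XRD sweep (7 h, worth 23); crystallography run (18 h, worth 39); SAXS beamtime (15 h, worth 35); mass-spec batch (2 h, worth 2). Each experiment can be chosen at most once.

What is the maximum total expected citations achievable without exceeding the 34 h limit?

By expected citations per h: calorimetry series 3.77, XRD sweep 3.29, patch-clamp session 2.75 lead.
A density-first pass picks HPLC run + calorimetry series + XRD sweep — 115 at 33 h.
Replace HPLC run and XRD sweep with patch-clamp session: the trade gains 1 net, giving 116 at 34 h.
The closest alternative, HPLC run + calorimetry series + XRD sweep, reaches only 115.

116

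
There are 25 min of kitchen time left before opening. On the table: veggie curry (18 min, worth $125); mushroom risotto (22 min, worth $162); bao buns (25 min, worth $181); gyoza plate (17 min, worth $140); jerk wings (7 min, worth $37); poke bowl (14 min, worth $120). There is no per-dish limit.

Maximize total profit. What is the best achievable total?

181

Density check — poke bowl 8.57, gyoza plate 8.24, mushroom risotto 7.36, bao buns 7.24 are the best per min.
The ratio heuristic lands on jerk wings + poke bowl (157) but leaves 4 min idle.
The 21 min tied up in jerk wings and poke bowl is better spent on bao buns — total rises to 181 (25 min).
Every other selection either busts 25 min or fails to beat 181.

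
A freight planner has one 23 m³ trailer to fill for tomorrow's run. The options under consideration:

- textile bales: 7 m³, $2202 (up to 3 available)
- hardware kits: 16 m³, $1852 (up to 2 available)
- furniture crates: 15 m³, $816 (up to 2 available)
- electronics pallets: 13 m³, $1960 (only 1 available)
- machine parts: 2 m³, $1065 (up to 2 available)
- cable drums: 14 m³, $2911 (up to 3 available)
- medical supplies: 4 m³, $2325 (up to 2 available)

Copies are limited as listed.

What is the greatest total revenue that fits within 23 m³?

9054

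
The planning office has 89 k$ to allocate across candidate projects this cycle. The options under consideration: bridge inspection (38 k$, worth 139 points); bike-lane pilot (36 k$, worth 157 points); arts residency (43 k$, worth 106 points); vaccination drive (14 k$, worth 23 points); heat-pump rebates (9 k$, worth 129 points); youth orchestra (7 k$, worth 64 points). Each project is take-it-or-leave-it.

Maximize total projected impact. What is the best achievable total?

Filling by ratio: bike-lane pilot + vaccination drive + heat-pump rebates + youth orchestra for 373, with 23 k$ left unused.
Dropping vaccination drive and youth orchestra frees 21 k$; slotting in bridge inspection (38 k$) lifts the total to 425 at 83 k$.

425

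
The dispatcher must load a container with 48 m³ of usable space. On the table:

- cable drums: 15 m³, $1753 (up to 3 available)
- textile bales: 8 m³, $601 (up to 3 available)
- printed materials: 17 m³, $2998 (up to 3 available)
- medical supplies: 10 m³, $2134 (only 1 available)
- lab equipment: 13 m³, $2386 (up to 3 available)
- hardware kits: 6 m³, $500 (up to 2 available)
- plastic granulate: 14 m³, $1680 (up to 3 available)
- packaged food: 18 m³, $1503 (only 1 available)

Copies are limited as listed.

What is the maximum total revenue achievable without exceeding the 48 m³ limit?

By revenue per m³: medical supplies 213.40, lab equipment 183.54, printed materials 176.35, plastic granulate 120.00 lead.
A density-first pass picks medical supplies + 2×lab equipment + 2×hardware kits — 7906 at 48 m³.
Replace medical supplies and lab equipment and 2×hardware kits with 2×printed materials: the trade gains 476 net, giving 8382 at 47 m³.

8382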